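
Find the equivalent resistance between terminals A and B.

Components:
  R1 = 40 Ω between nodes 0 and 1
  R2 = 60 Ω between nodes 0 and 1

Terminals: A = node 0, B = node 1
Reduce the network between node 0 (A) and node 1 (B) by series/parallel combination:
  Rp1 = R1 ‖ R2 (parallel, both between nodes 0 and 1) = 1/(1/40 + 1/60) = 24 Ω
R_eq = 24 Ω

Final answer: 24 Ω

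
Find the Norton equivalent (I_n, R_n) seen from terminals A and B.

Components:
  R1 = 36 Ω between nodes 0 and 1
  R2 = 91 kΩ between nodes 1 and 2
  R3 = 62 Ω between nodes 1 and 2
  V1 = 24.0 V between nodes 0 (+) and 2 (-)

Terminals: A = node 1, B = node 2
Find the Thévenin equivalent first; then I_n = V_th/R_th and R_n = R_th.
Step 1 — V_th is the open-circuit voltage V_A - V_B (nothing connected across the terminals).
Nodal analysis, taking node 2 as the 0 V reference.
Source V1 fixes V_0 = 24 V.
KCL at each unknown node (sum of currents leaving = 0; resistances in Ω):
  Node 1: (V_1 - 24)/36 + (V_1 - 0)/91000 + (V_1 - 0)/62 = 0
Collecting terms: 0.04392 × V_1 = 0.6667  =>  V_1 = 15.18 V
V_th = V_1 - V_2 = 15.18 - 0 = 15.18 V
Step 2 — R_th: zero the source — replace V1 by a short circuit (node 2 merges into node 0) — and find the resistance seen between A (node 1) and B (node 0).
Reduce the network between node 1 (A) and node 0 (B) by series/parallel combination:
  Rp1 = R1 ‖ R2 ‖ R3 (parallel, all between nodes 0 and 1) = 1/(1/36 + 1/91000 + 1/62) = 22.77 Ω
R_th = 22.77 Ω
I_n = V_th/R_th = 15.18/22.77 = 0.6667 A, and R_n = R_th = 22.77 Ω

Final answer: I_n = 0.6667 A, R_n = 22.77 Ω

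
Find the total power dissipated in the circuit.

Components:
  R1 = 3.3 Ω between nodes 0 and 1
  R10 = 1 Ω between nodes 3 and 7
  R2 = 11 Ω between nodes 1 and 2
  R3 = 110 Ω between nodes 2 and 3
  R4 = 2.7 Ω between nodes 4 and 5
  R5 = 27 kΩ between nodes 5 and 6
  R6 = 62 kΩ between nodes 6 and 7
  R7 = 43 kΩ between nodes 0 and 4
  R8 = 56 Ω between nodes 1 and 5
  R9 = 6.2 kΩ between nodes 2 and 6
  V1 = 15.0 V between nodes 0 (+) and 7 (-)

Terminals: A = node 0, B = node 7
Nodal analysis, taking node 7 as the 0 V reference.
Source V1 fixes V_0 = 15 V.
KCL at each unknown node (sum of currents leaving = 0; resistances in Ω):
  Node 1: (V_1 - 15)/3.3 + (V_1 - V_2)/11 + (V_1 - V_5)/56 = 0
  Node 2: (V_2 - V_1)/11 + (V_2 - V_3)/110 + (V_2 - V_6)/6200 = 0
  Node 3: (V_3 - V_2)/110 + (V_3 - 0)/1 = 0
  Node 4: (V_4 - V_5)/2.7 + (V_4 - 15)/43000 = 0
  Node 5: (V_5 - V_4)/2.7 + (V_5 - V_6)/27000 + (V_5 - V_1)/56 = 0
  Node 6: (V_6 - V_5)/27000 + (V_6 - 0)/62000 + (V_6 - V_2)/6200 = 0
Collecting terms (coefficients in siemens):
  0.4118·V_1 - 0.09091·V_2 - 0.01786·V_5 = 4.545
  0.1002·V_2 - 0.09091·V_1 - 0.009091·V_3 - 0.0001613·V_6 = 0
  1.009·V_3 - 0.009091·V_2 = 0
  0.3704·V_4 - 0.3704·V_5 = 0.0003488
  0.3883·V_5 - 0.01786·V_1 - 0.3704·V_4 - 0.00003704·V_6 = 0
  0.0002145·V_6 - 0.0001613·V_2 - 0.00003704·V_5 = 0
Solving these 6 simultaneous equations (Gaussian elimination) gives:
  V_1 = 14.6 V, V_2 = 13.29 V, V_3 = 0.1197 V, V_4 = 14.6 V
  V_5 = 14.6 V, V_6 = 12.51 V
Power in each resistor, P = (ΔV)²/R:
  P_R1 = (15 - 14.6)²/3.3 = 0.04743 W
  P_R2 = (14.6 - 13.29)²/11 = 0.1579 W
  P_R3 = (13.29 - 0.1197)²/110 = 1.576 W
  P_R4 = (14.6 - 14.6)²/2.7 = 0.000000000233 W
  P_R5 = (14.6 - 12.51)²/27000 = 0.0001612 W
  P_R6 = (12.51 - 0)²/62000 = 0.002526 W
  P_R7 = (15 - 14.6)²/43000 = 0.00000371 W
  P_R8 = (14.6 - 14.6)²/56 = 0.0000002589 W
  P_R9 = (13.29 - 12.51)²/6200 = 0.0000962 W
  P_R10 = (0.1197 - 0)²/1 = 0.01433 W
P_total = P_R1 + P_R2 + P_R3 + P_R4 + P_R5 + P_R6 + P_R7 + P_R8 + P_R9 + P_R10 = 1.798 W

Final answer: 1.798 W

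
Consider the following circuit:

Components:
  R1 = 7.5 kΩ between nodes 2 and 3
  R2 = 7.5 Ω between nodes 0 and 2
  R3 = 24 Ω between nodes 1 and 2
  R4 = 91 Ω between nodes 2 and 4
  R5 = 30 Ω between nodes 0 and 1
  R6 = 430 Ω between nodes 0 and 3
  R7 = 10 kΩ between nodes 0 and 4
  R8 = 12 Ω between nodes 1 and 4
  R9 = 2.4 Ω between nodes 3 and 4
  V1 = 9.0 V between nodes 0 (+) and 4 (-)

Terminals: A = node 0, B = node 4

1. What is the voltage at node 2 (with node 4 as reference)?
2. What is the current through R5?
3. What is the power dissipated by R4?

Nodal analysis, taking node 4 as the 0 V reference.
Source V1 fixes V_0 = 9 V.
KCL at each unknown node (sum of currents leaving = 0; resistances in Ω):
  Node 1: (V_1 - V_2)/24 + (V_1 - 9)/30 + (V_1 - 0)/12 = 0
  Node 2: (V_2 - V_3)/7500 + (V_2 - 9)/7.5 + (V_2 - V_1)/24 + (V_2 - 0)/91 = 0
  Node 3: (V_3 - V_2)/7500 + (V_3 - 9)/430 + (V_3 - 0)/2.4 = 0
Collecting terms (coefficients in siemens):
  0.1583·V_1 - 0.04167·V_2 = 0.3
  0.1861·V_2 - 0.04167·V_1 - 0.0001333·V_3 = 1.2
  0.4191·V_3 - 0.0001333·V_2 = 0.02093
Solving these 3 simultaneous equations (Gaussian elimination) gives:
  V_1 = 3.816 V, V_2 = 7.302 V, V_3 = 0.05226 V
Part 1:
  Read off the nodal solution: V_2 = 7.302 V
Part 2:
  I_R5 = (V_0 - V_1)/R5 = (9 - 3.816)/30 = 0.1728 A
  Magnitude: I_R5 = 0.1728 A
Part 3:
  I_R4 = (V_2 - V_4)/R4 = (7.302 - 0)/91 = 0.08024 A
  P_R4 = I_R4² × R4 = (0.08024)² × 91 = 0.5859 W

Final answers:
1. V_2 = 7.302 V
2. I_R5 = 0.1728 A
3. P_R4 = 0.5859 W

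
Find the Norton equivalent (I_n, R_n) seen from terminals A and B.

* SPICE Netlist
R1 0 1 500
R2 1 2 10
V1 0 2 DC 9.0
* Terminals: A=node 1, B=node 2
Find the Thévenin equivalent first; then I_n = V_th/R_th and R_n = R_th.
Step 1 — V_th is the open-circuit voltage V_A - V_B (nothing connected across the terminals).
Nodal analysis, taking node 2 as the 0 V reference.
Source V1 fixes V_0 = 9 V.
KCL at each unknown node (sum of currents leaving = 0; resistances in Ω):
  Node 1: (V_1 - 9)/500 + (V_1 - 0)/10 = 0
Collecting terms: 0.102 × V_1 = 0.018  =>  V_1 = 0.1765 V
V_th = V_1 - V_2 = 0.1765 - 0 = 0.1765 V
Step 2 — R_th: zero the source — replace V1 by a short circuit (node 2 merges into node 0) — and find the resistance seen between A (node 1) and B (node 0).
Reduce the network between node 1 (A) and node 0 (B) by series/parallel combination:
  Rp1 = R1 ‖ R2 (parallel, both between nodes 0 and 1) = 1/(1/500 + 1/10) = 9.804 Ω
R_th = 9.804 Ω
I_n = V_th/R_th = 0.1765/9.804 = 0.018 A, and R_n = R_th = 9.804 Ω

Final answer: I_n = 0.018 A, R_n = 9.804 Ω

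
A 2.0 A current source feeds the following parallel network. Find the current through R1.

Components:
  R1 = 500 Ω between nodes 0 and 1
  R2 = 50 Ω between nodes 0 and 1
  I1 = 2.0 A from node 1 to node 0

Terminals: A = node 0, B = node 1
All resistors sit directly between nodes 0 and 1, so they are in parallel and share one voltage V; the full source current 2 A splits among them.
1/R_par = 1/500 + 1/50 = 0.022 S  =>  R_par = 45.45 Ω
V = I × R_par = 2 × 45.45 = 90.91 V
I_R1 = V/R1 = 90.91/500 = 0.1818 A

Final answer: 0.1818 A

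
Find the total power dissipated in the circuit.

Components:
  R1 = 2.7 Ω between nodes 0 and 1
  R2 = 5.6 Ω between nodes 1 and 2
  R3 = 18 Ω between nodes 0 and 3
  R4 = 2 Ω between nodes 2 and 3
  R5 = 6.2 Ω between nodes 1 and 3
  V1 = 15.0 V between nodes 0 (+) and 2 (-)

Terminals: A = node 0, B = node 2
Nodal analysis, taking node 2 as the 0 V reference.
Source V1 fixes V_0 = 15 V.
KCL at each unknown node (sum of currents leaving = 0; resistances in Ω):
  Node 1: (V_1 - 15)/2.7 + (V_1 - 0)/5.6 + (V_1 - V_3)/6.2 = 0
  Node 3: (V_3 - 15)/18 + (V_3 - 0)/2 + (V_3 - V_1)/6.2 = 0
Collecting terms (coefficients in siemens):
  0.7102·V_1 - 0.1613·V_3 = 5.556
  0.7168·V_3 - 0.1613·V_1 = 0.8333
Determinant D = (0.7102)(0.7168) - (-0.1613)(-0.1613) = 0.4831
V_1 = [(5.556)(0.7168) - (-0.1613)(0.8333)]/D = 8.522 V
V_3 = [(0.7102)(0.8333) - (5.556)(-0.1613)]/D = 3.08 V
Power in each resistor, P = (ΔV)²/R:
  P_R1 = (15 - 8.522)²/2.7 = 15.54 W
  P_R2 = (8.522 - 0)²/5.6 = 12.97 W
  P_R3 = (15 - 3.08)²/18 = 7.894 W
  P_R4 = (0 - 3.08)²/2 = 4.743 W
  P_R5 = (8.522 - 3.08)²/6.2 = 4.776 W
P_total = P_R1 + P_R2 + P_R3 + P_R4 + P_R5 = 45.92 W

Final answer: 45.92 W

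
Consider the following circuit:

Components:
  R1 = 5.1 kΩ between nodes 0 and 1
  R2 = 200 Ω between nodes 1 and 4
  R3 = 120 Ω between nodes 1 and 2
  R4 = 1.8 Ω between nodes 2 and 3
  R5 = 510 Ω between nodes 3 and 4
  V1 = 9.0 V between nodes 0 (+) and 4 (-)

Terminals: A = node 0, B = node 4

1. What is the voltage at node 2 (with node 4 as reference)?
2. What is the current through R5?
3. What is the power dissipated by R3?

Nodal analysis, taking node 4 as the 0 V reference.
Source V1 fixes V_0 = 9 V.
KCL at each unknown node (sum of currents leaving = 0; resistances in Ω):
  Node 1: (V_1 - 9)/5100 + (V_1 - 0)/200 + (V_1 - V_2)/120 = 0
  Node 2: (V_2 - V_1)/120 + (V_2 - V_3)/1.8 = 0
  Node 3: (V_3 - V_2)/1.8 + (V_3 - 0)/510 = 0
Collecting terms (coefficients in siemens):
  0.01353·V_1 - 0.008333·V_2 = 0.001765
  0.5639·V_2 - 0.008333·V_1 - 0.5556·V_3 = 0
  0.5575·V_3 - 0.5556·V_2 = 0
Solving these 3 simultaneous equations (Gaussian elimination) gives:
  V_1 = 0.2603 V, V_2 = 0.2109 V, V_3 = 0.2101 V
Part 1:
  Read off the nodal solution: V_2 = 0.2109 V
Part 2:
  I_R5 = (V_3 - V_4)/R5 = (0.2101 - 0)/510 = 0.000412 A
  Magnitude: I_R5 = 0.000412 A
Part 3:
  I_R3 = (V_1 - V_2)/R3 = (0.2603 - 0.2109)/120 = 0.000412 A
  P_R3 = I_R3² × R3 = (0.000412)² × 120 = 0.00002037 W

Final answers:
1. V_2 = 0.2109 V
2. I_R5 = 0.000412 A
3. P_R3 = 2.037e-05 W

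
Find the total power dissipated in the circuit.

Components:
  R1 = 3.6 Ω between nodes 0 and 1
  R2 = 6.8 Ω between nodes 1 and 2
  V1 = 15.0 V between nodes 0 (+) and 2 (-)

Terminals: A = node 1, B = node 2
Nodal analysis, taking node 2 as the 0 V reference.
Source V1 fixes V_0 = 15 V.
KCL at each unknown node (sum of currents leaving = 0; resistances in Ω):
  Node 1: (V_1 - 15)/3.6 + (V_1 - 0)/6.8 = 0
Collecting terms: 0.4248 × V_1 = 4.167  =>  V_1 = 9.808 V
Power in each resistor, P = (ΔV)²/R:
  P_R1 = (15 - 9.808)²/3.6 = 7.489 W
  P_R2 = (9.808 - 0)²/6.8 = 14.15 W
P_total = P_R1 + P_R2 = 21.63 W

Final answer: 21.63 W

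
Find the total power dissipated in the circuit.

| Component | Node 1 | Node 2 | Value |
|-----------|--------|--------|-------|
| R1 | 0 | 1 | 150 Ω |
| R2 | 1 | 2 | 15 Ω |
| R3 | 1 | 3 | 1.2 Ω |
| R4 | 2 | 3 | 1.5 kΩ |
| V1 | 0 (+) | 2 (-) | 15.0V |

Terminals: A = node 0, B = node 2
Nodal analysis, taking node 2 as the 0 V reference.
Source V1 fixes V_0 = 15 V.
KCL at each unknown node (sum of currents leaving = 0; resistances in Ω):
  Node 1: (V_1 - 15)/150 + (V_1 - 0)/15 + (V_1 - V_3)/1.2 = 0
  Node 3: (V_3 - V_1)/1.2 + (V_3 - 0)/1500 = 0
Collecting terms (coefficients in siemens):
  0.9067·V_1 - 0.8333·V_3 = 0.1
  0.834·V_3 - 0.8333·V_1 = 0
Determinant D = (0.9067)(0.834) - (-0.8333)(-0.8333) = 0.06172
V_1 = [(0.1)(0.834) - (-0.8333)(0)]/D = 1.351 V
V_3 = [(0.9067)(0) - (0.1)(-0.8333)]/D = 1.35 V
Power in each resistor, P = (ΔV)²/R:
  P_R1 = (15 - 1.351)²/150 = 1.242 W
  P_R2 = (1.351 - 0)²/15 = 0.1217 W
  P_R3 = (1.351 - 1.35)²/1.2 = 0.0000009724 W
  P_R4 = (0 - 1.35)²/1500 = 0.001216 W
P_total = P_R1 + P_R2 + P_R3 + P_R4 = 1.365 W

Final answer: 1.365 W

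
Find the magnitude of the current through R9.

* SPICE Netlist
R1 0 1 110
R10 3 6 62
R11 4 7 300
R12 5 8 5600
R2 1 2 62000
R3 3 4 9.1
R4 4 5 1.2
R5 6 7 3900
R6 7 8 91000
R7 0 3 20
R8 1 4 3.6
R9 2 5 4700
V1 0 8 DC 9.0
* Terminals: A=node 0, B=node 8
Nodal analysis, taking node 8 as the 0 V reference.
Source V1 fixes V_0 = 9 V.
KCL at each unknown node (sum of currents leaving = 0; resistances in Ω):
  Node 1: (V_1 - 9)/110 + (V_1 - V_2)/62000 + (V_1 - V_4)/3.6 = 0
  Node 2: (V_2 - V_1)/62000 + (V_2 - V_5)/4700 = 0
  Node 3: (V_3 - V_4)/9.1 + (V_3 - 9)/20 + (V_3 - V_6)/62 = 0
  Node 4: (V_4 - V_3)/9.1 + (V_4 - V_5)/1.2 + (V_4 - V_1)/3.6 + (V_4 - V_7)/300 = 0
  Node 5: (V_5 - V_4)/1.2 + (V_5 - V_2)/4700 + (V_5 - 0)/5600 = 0
  Node 6: (V_6 - V_7)/3900 + (V_6 - V_3)/62 = 0
  Node 7: (V_7 - V_6)/3900 + (V_7 - 0)/91000 + (V_7 - V_4)/300 = 0
Collecting terms (coefficients in siemens):
  0.2869·V_1 - 0.00001613·V_2 - 0.2778·V_4 = 0.08182
  0.0002289·V_2 - 0.00001613·V_1 - 0.0002128·V_5 = 0
  0.176·V_3 - 0.1099·V_4 - 0.01613·V_6 = 0.45
  1.224·V_4 - 0.2778·V_1 - 0.1099·V_3 - 0.8333·V_5 - 0.003333·V_7 = 0
  0.8337·V_5 - 0.0002128·V_2 - 0.8333·V_4 = 0
  0.01639·V_6 - 0.01613·V_3 - 0.0002564·V_7 = 0
  0.003601·V_7 - 0.003333·V_4 - 0.0002564·V_6 = 0
Solving these 7 simultaneous equations (Gaussian elimination) gives:
  V_1 = 8.962 V, V_2 = 8.959 V, V_3 = 8.973 V, V_4 = 8.961 V
  V_5 = 8.959 V, V_6 = 8.972 V, V_7 = 8.934 V
I_R9 = (V_2 - V_5)/R9 = (8.959 - 8.959)/4700 = 0.00000004743 A
|I_R9| = 0.00000004743 A

Final answer: |I_R9| = 4.743e-08 A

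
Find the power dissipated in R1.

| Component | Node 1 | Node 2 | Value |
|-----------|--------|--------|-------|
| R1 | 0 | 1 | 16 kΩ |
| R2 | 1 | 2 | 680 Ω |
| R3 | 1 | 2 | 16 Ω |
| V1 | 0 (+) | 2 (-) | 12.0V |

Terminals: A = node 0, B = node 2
Nodal analysis, taking node 2 as the 0 V reference.
Source V1 fixes V_0 = 12 V.
KCL at each unknown node (sum of currents leaving = 0; resistances in Ω):
  Node 1: (V_1 - 12)/16000 + (V_1 - 0)/680 + (V_1 - 0)/16 = 0
Collecting terms: 0.06403 × V_1 = 0.00075  =>  V_1 = 0.01171 V
I_R1 = (V_0 - V_1)/R1 = (12 - 0.01171)/16000 = 0.0007493 A
P_R1 = I_R1² × R1 = (0.0007493)² × 16000 = 0.008982 W

Final answer: 0.008982 W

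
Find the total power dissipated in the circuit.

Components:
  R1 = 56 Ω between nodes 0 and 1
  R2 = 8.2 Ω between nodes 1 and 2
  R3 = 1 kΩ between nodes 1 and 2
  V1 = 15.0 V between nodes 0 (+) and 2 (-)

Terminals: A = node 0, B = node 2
Nodal analysis, taking node 2 as the 0 V reference.
Source V1 fixes V_0 = 15 V.
KCL at each unknown node (sum of currents leaving = 0; resistances in Ω):
  Node 1: (V_1 - 15)/56 + (V_1 - 0)/8.2 + (V_1 - 0)/1000 = 0
Collecting terms: 0.1408 × V_1 = 0.2679  =>  V_1 = 1.902 V
Power in each resistor, P = (ΔV)²/R:
  P_R1 = (15 - 1.902)²/56 = 3.063 W
  P_R2 = (1.902 - 0)²/8.2 = 0.4413 W
  P_R3 = (1.902 - 0)²/1000 = 0.003619 W
P_total = P_R1 + P_R2 + P_R3 = 3.508 W

Final answer: 3.508 W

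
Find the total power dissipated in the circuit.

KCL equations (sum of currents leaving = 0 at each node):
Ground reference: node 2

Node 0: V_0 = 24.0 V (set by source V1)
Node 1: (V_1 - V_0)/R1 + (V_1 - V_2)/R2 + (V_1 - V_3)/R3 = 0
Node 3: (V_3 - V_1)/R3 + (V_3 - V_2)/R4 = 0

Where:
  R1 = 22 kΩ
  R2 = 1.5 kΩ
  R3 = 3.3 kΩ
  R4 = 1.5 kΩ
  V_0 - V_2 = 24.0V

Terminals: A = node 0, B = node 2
Nodal analysis, taking node 2 as the 0 V reference.
Source V1 fixes V_0 = 24 V.
KCL at each unknown node (sum of currents leaving = 0; resistances in Ω):
  Node 1: (V_1 - 24)/22000 + (V_1 - 0)/1500 + (V_1 - V_3)/3300 = 0
  Node 3: (V_3 - V_1)/3300 + (V_3 - 0)/1500 = 0
Collecting terms (coefficients in siemens):
  0.001015·V_1 - 0.000303·V_3 = 0.001091
  0.0009697·V_3 - 0.000303·V_1 = 0
Determinant D = (0.001015)(0.0009697) - (-0.000303)(-0.000303) = 0.0000008926
V_1 = [(0.001091)(0.0009697) - (-0.000303)(0)]/D = 1.185 V
V_3 = [(0.001015)(0) - (0.001091)(-0.000303)]/D = 0.3704 V
Power in each resistor, P = (ΔV)²/R:
  P_R1 = (24 - 1.185)²/22000 = 0.02366 W
  P_R2 = (1.185 - 0)²/1500 = 0.0009364 W
  P_R3 = (1.185 - 0.3704)²/3300 = 0.0002012 W
  P_R4 = (0 - 0.3704)²/1500 = 0.00009145 W
P_total = P_R1 + P_R2 + P_R3 + P_R4 = 0.02489 W

Final answer: 0.02489 W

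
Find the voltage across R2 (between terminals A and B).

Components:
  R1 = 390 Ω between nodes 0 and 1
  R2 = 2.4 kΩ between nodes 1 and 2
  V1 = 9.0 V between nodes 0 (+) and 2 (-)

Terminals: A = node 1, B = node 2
R1 and R2 are in series across V1 (node 0 → node 1 → node 2), and the output A–B is taken across R2, so this is a voltage divider.
Series current: I = V1/(R1 + R2) = 9/(390 + 2400) = 9/2790 = 0.003226 A
V_R2 = I × R2 = V1 × R2/(R1 + R2) = 9 × 2400/2790 = 7.742 V

Final answer: 7.742 V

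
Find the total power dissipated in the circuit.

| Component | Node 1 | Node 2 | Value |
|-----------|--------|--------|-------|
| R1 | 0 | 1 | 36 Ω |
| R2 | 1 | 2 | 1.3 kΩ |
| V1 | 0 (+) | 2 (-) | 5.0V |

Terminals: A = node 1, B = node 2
Nodal analysis, taking node 2 as the 0 V reference.
Source V1 fixes V_0 = 5 V.
KCL at each unknown node (sum of currents leaving = 0; resistances in Ω):
  Node 1: (V_1 - 5)/36 + (V_1 - 0)/1300 = 0
Collecting terms: 0.02855 × V_1 = 0.1389  =>  V_1 = 4.865 V
Power in each resistor, P = (ΔV)²/R:
  P_R1 = (5 - 4.865)²/36 = 0.0005042 W
  P_R2 = (4.865 - 0)²/1300 = 0.01821 W
P_total = P_R1 + P_R2 = 0.01871 W

Final answer: 0.01871 W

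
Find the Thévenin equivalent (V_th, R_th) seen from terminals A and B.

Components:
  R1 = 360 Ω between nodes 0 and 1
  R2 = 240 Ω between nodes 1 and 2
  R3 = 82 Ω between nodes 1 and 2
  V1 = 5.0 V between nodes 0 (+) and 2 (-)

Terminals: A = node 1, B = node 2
Step 1 — V_th is the open-circuit voltage V_A - V_B (nothing connected across the terminals).
Nodal analysis, taking node 2 as the 0 V reference.
Source V1 fixes V_0 = 5 V.
KCL at each unknown node (sum of currents leaving = 0; resistances in Ω):
  Node 1: (V_1 - 5)/360 + (V_1 - 0)/240 + (V_1 - 0)/82 = 0
Collecting terms: 0.01914 × V_1 = 0.01389  =>  V_1 = 0.7257 V
V_th = V_1 - V_2 = 0.7257 - 0 = 0.7257 V
Step 2 — R_th: zero the source — replace V1 by a short circuit (node 2 merges into node 0) — and find the resistance seen between A (node 1) and B (node 0).
Reduce the network between node 1 (A) and node 0 (B) by series/parallel combination:
  Rp1 = R1 ‖ R2 ‖ R3 (parallel, all between nodes 0 and 1) = 1/(1/360 + 1/240 + 1/82) = 52.25 Ω
R_th = 52.25 Ω

Final answer: V_th = 0.7257 V, R_th = 52.25 Ω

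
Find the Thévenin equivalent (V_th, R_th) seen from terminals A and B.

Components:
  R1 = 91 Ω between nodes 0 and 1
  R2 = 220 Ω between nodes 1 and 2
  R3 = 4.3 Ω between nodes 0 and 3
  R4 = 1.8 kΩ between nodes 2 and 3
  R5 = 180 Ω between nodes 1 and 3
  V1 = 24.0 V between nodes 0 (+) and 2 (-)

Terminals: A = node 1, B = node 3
Step 1 — V_th is the open-circuit voltage V_A - V_B (nothing connected across the terminals).
Nodal analysis, taking node 2 as the 0 V reference.
Source V1 fixes V_0 = 24 V.
KCL at each unknown node (sum of currents leaving = 0; resistances in Ω):
  Node 1: (V_1 - 24)/91 + (V_1 - 0)/220 + (V_1 - V_3)/180 = 0
  Node 3: (V_3 - 24)/4.3 + (V_3 - 0)/1800 + (V_3 - V_1)/180 = 0
Collecting terms (coefficients in siemens):
  0.02109·V_1 - 0.005556·V_3 = 0.2637
  0.2387·V_3 - 0.005556·V_1 = 5.581
Determinant D = (0.02109)(0.2387) - (-0.005556)(-0.005556) = 0.005003
V_1 = [(0.2637)(0.2387) - (-0.005556)(5.581)]/D = 18.78 V
V_3 = [(0.02109)(5.581) - (0.2637)(-0.005556)]/D = 23.82 V
V_th = V_1 - V_3 = 18.78 - 23.82 = -5.042 V
Step 2 — R_th: zero the source — replace V1 by a short circuit (node 2 merges into node 0) — and find the resistance seen between A (node 1) and B (node 3).
Reduce the network between node 1 (A) and node 3 (B) by series/parallel combination:
  Rp1 = R1 ‖ R2 (parallel, both between nodes 0 and 1) = 1/(1/91 + 1/220) = 64.37 Ω
  Rp2 = R3 ‖ R4 (parallel, both between nodes 0 and 3) = 1/(1/4.3 + 1/1800) = 4.29 Ω
  Rs1 = Rp1 + Rp2 (series, joined only at node 0) = 64.37 + 4.29 = 68.66 Ω
  Rp3 = R5 ‖ Rs1 (parallel, both between nodes 1 and 3) = 1/(1/180 + 1/68.66) = 49.7 Ω
R_th = 49.7 Ω

Final answer: V_th = -5.042 V, R_th = 49.7 Ω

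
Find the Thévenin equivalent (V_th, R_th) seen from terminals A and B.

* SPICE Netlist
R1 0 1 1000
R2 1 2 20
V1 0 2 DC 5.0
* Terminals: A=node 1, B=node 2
Step 1 — V_th is the open-circuit voltage V_A - V_B (nothing connected across the terminals).
Nodal analysis, taking node 2 as the 0 V reference.
Source V1 fixes V_0 = 5 V.
KCL at each unknown node (sum of currents leaving = 0; resistances in Ω):
  Node 1: (V_1 - 5)/1000 + (V_1 - 0)/20 = 0
Collecting terms: 0.051 × V_1 = 0.005  =>  V_1 = 0.09804 V
V_th = V_1 - V_2 = 0.09804 - 0 = 0.09804 V
Step 2 — R_th: zero the source — replace V1 by a short circuit (node 2 merges into node 0) — and find the resistance seen between A (node 1) and B (node 0).
Reduce the network between node 1 (A) and node 0 (B) by series/parallel combination:
  Rp1 = R1 ‖ R2 (parallel, both between nodes 0 and 1) = 1/(1/1000 + 1/20) = 19.61 Ω
R_th = 19.61 Ω

Final answer: V_th = 0.09804 V, R_th = 19.61 Ω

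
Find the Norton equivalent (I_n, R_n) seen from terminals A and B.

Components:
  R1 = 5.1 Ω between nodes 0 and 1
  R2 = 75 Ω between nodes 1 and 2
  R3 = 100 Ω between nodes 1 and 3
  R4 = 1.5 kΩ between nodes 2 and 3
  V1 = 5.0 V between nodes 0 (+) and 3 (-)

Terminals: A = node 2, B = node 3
Find the Thévenin equivalent first; then I_n = V_th/R_th and R_n = R_th.
Step 1 — V_th is the open-circuit voltage V_A - V_B (nothing connected across the terminals).
Nodal analysis, taking node 3 as the 0 V reference.
Source V1 fixes V_0 = 5 V.
KCL at each unknown node (sum of currents leaving = 0; resistances in Ω):
  Node 1: (V_1 - 5)/5.1 + (V_1 - V_2)/75 + (V_1 - 0)/100 = 0
  Node 2: (V_2 - V_1)/75 + (V_2 - 0)/1500 = 0
Collecting terms (coefficients in siemens):
  0.2194·V_1 - 0.01333·V_2 = 0.9804
  0.014·V_2 - 0.01333·V_1 = 0
Determinant D = (0.2194)(0.014) - (-0.01333)(-0.01333) = 0.002894
V_1 = [(0.9804)(0.014) - (-0.01333)(0)]/D = 4.743 V
V_2 = [(0.2194)(0) - (0.9804)(-0.01333)]/D = 4.517 V
V_th = V_2 - V_3 = 4.517 - 0 = 4.517 V
Step 2 — R_th: zero the source — replace V1 by a short circuit (node 3 merges into node 0) — and find the resistance seen between A (node 2) and B (node 0).
Reduce the network between node 2 (A) and node 0 (B) by series/parallel combination:
  Rp1 = R1 ‖ R3 (parallel, both between nodes 0 and 1) = 1/(1/5.1 + 1/100) = 4.853 Ω
  Rs1 = R2 + Rp1 (series, joined only at node 1) = 75 + 4.853 = 79.85 Ω
  Rp2 = R4 ‖ Rs1 (parallel, both between nodes 0 and 2) = 1/(1/1500 + 1/79.85) = 75.82 Ω
R_th = 75.82 Ω
I_n = V_th/R_th = 4.517/75.82 = 0.05958 A, and R_n = R_th = 75.82 Ω

Final answer: I_n = 0.05958 A, R_n = 75.82 Ω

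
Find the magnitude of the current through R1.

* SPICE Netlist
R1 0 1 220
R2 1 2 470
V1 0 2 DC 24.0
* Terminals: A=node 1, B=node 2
Nodal analysis, taking node 2 as the 0 V reference.
Source V1 fixes V_0 = 24 V.
KCL at each unknown node (sum of currents leaving = 0; resistances in Ω):
  Node 1: (V_1 - 24)/220 + (V_1 - 0)/470 = 0
Collecting terms: 0.006673 × V_1 = 0.1091  =>  V_1 = 16.35 V
I_R1 = (V_0 - V_1)/R1 = (24 - 16.35)/220 = 0.03478 A
|I_R1| = 0.03478 A

Final answer: |I_R1| = 0.03478 A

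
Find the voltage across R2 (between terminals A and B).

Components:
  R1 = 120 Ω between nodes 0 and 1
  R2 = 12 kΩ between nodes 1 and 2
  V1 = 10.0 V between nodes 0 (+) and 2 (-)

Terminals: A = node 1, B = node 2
R1 and R2 are in series across V1 (node 0 → node 1 → node 2), and the output A–B is taken across R2, so this is a voltage divider.
Series current: I = V1/(R1 + R2) = 10/(120 + 12000) = 10/12120 = 0.0008251 A
V_R2 = I × R2 = V1 × R2/(R1 + R2) = 10 × 12000/12120 = 9.901 V

Final answer: 9.901 V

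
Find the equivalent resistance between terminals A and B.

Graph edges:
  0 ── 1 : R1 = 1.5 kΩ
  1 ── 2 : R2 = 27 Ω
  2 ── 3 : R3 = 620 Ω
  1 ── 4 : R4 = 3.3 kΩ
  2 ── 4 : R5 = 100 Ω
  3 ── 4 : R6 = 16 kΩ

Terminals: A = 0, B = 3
The network is not a plain series/parallel combination. Inject a 1 A test current into terminal A (node 0) and return it from terminal B (node 3); then R_eq = V_A / (1 A).
Nodal analysis, taking node 3 as the 0 V reference.
Current source I_test pushes 1 A into node 0 and draws it out of node 3.
KCL at each unknown node (sum of currents leaving = 0; resistances in Ω):
  Node 0: (V_0 - V_1)/1500 - 1 = 0
  Node 1: (V_1 - V_0)/1500 + (V_1 - V_2)/27 + (V_1 - V_4)/3300 = 0
  Node 2: (V_2 - V_1)/27 + (V_2 - 0)/620 + (V_2 - V_4)/100 = 0
  Node 4: (V_4 - V_1)/3300 + (V_4 - V_2)/100 + (V_4 - 0)/16000 = 0
Collecting terms (coefficients in siemens):
  0.0006667·V_0 - 0.0006667·V_1 = 1
  0.03801·V_1 - 0.0006667·V_0 - 0.03704·V_2 - 0.000303·V_4 = 0
  0.04865·V_2 - 0.03704·V_1 - 0.01·V_4 = 0
  0.01037·V_4 - 0.000303·V_1 - 0.01·V_2 = 0
Solving these 4 simultaneous equations (Gaussian elimination) gives:
  V_0 = 2124 V, V_1 = 623.7 V, V_2 = 597 V, V_4 = 594.2 V
R_eq = V_0 / 1 A = 2124 Ω = 2.124 kΩ

Final answer: 2.124 kΩ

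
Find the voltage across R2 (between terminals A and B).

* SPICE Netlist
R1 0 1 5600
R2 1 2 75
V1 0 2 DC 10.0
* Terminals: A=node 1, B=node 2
R1 and R2 are in series across V1 (node 0 → node 1 → node 2), and the output A–B is taken across R2, so this is a voltage divider.
Series current: I = V1/(R1 + R2) = 10/(5600 + 75) = 10/5675 = 0.001762 A
V_R2 = I × R2 = V1 × R2/(R1 + R2) = 10 × 75/5675 = 0.1322 V

Final answer: 0.1322 V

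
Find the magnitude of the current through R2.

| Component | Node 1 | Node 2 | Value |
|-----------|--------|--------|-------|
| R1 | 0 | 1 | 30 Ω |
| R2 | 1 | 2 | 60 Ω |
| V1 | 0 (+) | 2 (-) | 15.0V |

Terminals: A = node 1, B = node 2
Nodal analysis, taking node 2 as the 0 V reference.
Source V1 fixes V_0 = 15 V.
KCL at each unknown node (sum of currents leaving = 0; resistances in Ω):
  Node 1: (V_1 - 15)/30 + (V_1 - 0)/60 = 0
Collecting terms: 0.05 × V_1 = 0.5  =>  V_1 = 10 V
I_R2 = (V_1 - V_2)/R2 = (10 - 0)/60 = 0.1667 A
|I_R2| = 0.1667 A

Final answer: |I_R2| = 0.1667 A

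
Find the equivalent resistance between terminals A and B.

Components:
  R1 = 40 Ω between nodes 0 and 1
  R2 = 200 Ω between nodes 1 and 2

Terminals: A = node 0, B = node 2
Reduce the network between node 0 (A) and node 2 (B) by series/parallel combination:
  Rs1 = R1 + R2 (series, joined only at node 1) = 40 + 200 = 240 Ω
R_eq = 240 Ω

Final answer: 240 Ω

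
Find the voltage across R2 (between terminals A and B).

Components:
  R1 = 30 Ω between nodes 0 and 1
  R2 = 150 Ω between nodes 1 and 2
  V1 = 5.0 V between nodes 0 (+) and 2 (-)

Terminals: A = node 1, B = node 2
R1 and R2 are in series across V1 (node 0 → node 1 → node 2), and the output A–B is taken across R2, so this is a voltage divider.
Series current: I = V1/(R1 + R2) = 5/(30 + 150) = 5/180 = 0.02778 A
V_R2 = I × R2 = V1 × R2/(R1 + R2) = 5 × 150/180 = 4.167 V

Final answer: 4.167 V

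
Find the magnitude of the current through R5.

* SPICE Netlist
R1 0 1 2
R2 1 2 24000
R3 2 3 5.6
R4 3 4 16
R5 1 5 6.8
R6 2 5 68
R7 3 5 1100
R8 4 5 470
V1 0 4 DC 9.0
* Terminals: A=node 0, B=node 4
Nodal analysis, taking node 4 as the 0 V reference.
Source V1 fixes V_0 = 9 V.
KCL at each unknown node (sum of currents leaving = 0; resistances in Ω):
  Node 1: (V_1 - 9)/2 + (V_1 - V_2)/24000 + (V_1 - V_5)/6.8 = 0
  Node 2: (V_2 - V_1)/24000 + (V_2 - V_3)/5.6 + (V_2 - V_5)/68 = 0
  Node 3: (V_3 - V_2)/5.6 + (V_3 - 0)/16 + (V_3 - V_5)/1100 = 0
  Node 5: (V_5 - V_1)/6.8 + (V_5 - V_2)/68 + (V_5 - V_3)/1100 + (V_5 - 0)/470 = 0
Collecting terms (coefficients in siemens):
  0.6471·V_1 - 0.00004167·V_2 - 0.1471·V_5 = 4.5
  0.1933·V_2 - 0.00004167·V_1 - 0.1786·V_3 - 0.01471·V_5 = 0
  0.242·V_3 - 0.1786·V_2 - 0.0009091·V_5 = 0
  0.1648·V_5 - 0.1471·V_1 - 0.01471·V_2 - 0.0009091·V_3 = 0
Solving these 4 simultaneous equations (Gaussian elimination) gives:
  V_1 = 8.777 V, V_2 = 2.01 V, V_3 = 1.513 V, V_5 = 8.019 V
I_R5 = (V_1 - V_5)/R5 = (8.777 - 8.019)/6.8 = 0.1114 A
|I_R5| = 0.1114 A

Final answer: |I_R5| = 0.1114 A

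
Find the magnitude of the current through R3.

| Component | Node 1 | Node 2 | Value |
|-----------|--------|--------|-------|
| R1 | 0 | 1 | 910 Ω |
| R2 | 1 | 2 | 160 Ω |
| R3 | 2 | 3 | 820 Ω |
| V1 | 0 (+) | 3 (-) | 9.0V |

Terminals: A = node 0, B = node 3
Nodal analysis, taking node 3 as the 0 V reference.
Source V1 fixes V_0 = 9 V.
KCL at each unknown node (sum of currents leaving = 0; resistances in Ω):
  Node 1: (V_1 - 9)/910 + (V_1 - V_2)/160 = 0
  Node 2: (V_2 - V_1)/160 + (V_2 - 0)/820 = 0
Collecting terms (coefficients in siemens):
  0.007349·V_1 - 0.00625·V_2 = 0.00989
  0.00747·V_2 - 0.00625·V_1 = 0
Determinant D = (0.007349)(0.00747) - (-0.00625)(-0.00625) = 0.00001583
V_1 = [(0.00989)(0.00747) - (-0.00625)(0)]/D = 4.667 V
V_2 = [(0.007349)(0) - (0.00989)(-0.00625)]/D = 3.905 V
I_R3 = (V_2 - V_3)/R3 = (3.905 - 0)/820 = 0.004762 A
|I_R3| = 0.004762 A

Final answer: |I_R3| = 0.004762 A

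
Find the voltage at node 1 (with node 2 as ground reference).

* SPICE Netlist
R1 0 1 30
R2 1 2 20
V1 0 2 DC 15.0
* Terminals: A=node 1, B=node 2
Nodal analysis, taking node 2 as the 0 V reference.
Source V1 fixes V_0 = 15 V.
KCL at each unknown node (sum of currents leaving = 0; resistances in Ω):
  Node 1: (V_1 - 15)/30 + (V_1 - 0)/20 = 0
Collecting terms: 0.08333 × V_1 = 0.5  =>  V_1 = 6 V
The requested potential is V_1 = 6 V.

Final answer: V_1 = 6 V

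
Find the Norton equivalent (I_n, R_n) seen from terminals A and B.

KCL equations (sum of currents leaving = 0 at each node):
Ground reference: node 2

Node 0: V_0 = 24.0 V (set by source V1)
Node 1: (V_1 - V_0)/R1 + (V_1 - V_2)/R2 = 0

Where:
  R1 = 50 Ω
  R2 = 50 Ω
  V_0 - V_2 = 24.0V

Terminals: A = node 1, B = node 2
Find the Thévenin equivalent first; then I_n = V_th/R_th and R_n = R_th.
Step 1 — V_th is the open-circuit voltage V_A - V_B (nothing connected across the terminals).
Nodal analysis, taking node 2 as the 0 V reference.
Source V1 fixes V_0 = 24 V.
KCL at each unknown node (sum of currents leaving = 0; resistances in Ω):
  Node 1: (V_1 - 24)/50 + (V_1 - 0)/50 = 0
Collecting terms: 0.04 × V_1 = 0.48  =>  V_1 = 12 V
V_th = V_1 - V_2 = 12 - 0 = 12 V
Step 2 — R_th: zero the source — replace V1 by a short circuit (node 2 merges into node 0) — and find the resistance seen between A (node 1) and B (node 0).
Reduce the network between node 1 (A) and node 0 (B) by series/parallel combination:
  Rp1 = R1 ‖ R2 (parallel, both between nodes 0 and 1) = 1/(1/50 + 1/50) = 25 Ω
R_th = 25 Ω
I_n = V_th/R_th = 12/25 = 0.48 A, and R_n = R_th = 25 Ω

Final answer: I_n = 0.48 A, R_n = 25 Ω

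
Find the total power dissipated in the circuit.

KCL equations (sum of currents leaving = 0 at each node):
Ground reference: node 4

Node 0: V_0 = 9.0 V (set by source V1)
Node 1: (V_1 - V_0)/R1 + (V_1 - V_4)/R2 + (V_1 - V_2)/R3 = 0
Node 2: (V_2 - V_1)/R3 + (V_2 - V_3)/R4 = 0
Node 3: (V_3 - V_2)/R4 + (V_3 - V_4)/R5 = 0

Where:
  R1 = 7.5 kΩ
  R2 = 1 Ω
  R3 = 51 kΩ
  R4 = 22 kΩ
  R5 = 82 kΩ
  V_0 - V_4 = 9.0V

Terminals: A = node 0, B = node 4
Nodal analysis, taking node 4 as the 0 V reference.
Source V1 fixes V_0 = 9 V.
KCL at each unknown node (sum of currents leaving = 0; resistances in Ω):
  Node 1: (V_1 - 9)/7500 + (V_1 - 0)/1 + (V_1 - V_2)/51000 = 0
  Node 2: (V_2 - V_1)/51000 + (V_2 - V_3)/22000 = 0
  Node 3: (V_3 - V_2)/22000 + (V_3 - 0)/82000 = 0
Collecting terms (coefficients in siemens):
  1·V_1 - 0.00001961·V_2 = 0.0012
  0.00006506·V_2 - 0.00001961·V_1 - 0.00004545·V_3 = 0
  0.00005765·V_3 - 0.00004545·V_2 = 0
Solving these 3 simultaneous equations (Gaussian elimination) gives:
  V_1 = 0.0012 V, V_2 = 0.000805 V, V_3 = 0.0006347 V
Power in each resistor, P = (ΔV)²/R:
  P_R1 = (9 - 0.0012)²/7500 = 0.0108 W
  P_R2 = (0.0012 - 0)²/1 = 0.00000144 W
  P_R3 = (0.0012 - 0.000805)²/51000 = 0.000000000003056 W
  P_R4 = (0.000805 - 0.0006347)²/22000 = 0.000000000001318 W
  P_R5 = (0.0006347 - 0)²/82000 = 0.000000000004914 W
P_total = P_R1 + P_R2 + P_R3 + P_R4 + P_R5 = 0.0108 W

Final answer: 0.0108 W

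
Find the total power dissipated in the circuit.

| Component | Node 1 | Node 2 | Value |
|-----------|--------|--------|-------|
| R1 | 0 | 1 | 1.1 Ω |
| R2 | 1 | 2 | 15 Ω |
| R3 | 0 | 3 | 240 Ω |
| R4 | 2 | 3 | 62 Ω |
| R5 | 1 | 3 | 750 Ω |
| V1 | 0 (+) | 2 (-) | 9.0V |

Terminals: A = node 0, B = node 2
Nodal analysis, taking node 2 as the 0 V reference.
Source V1 fixes V_0 = 9 V.
KCL at each unknown node (sum of currents leaving = 0; resistances in Ω):
  Node 1: (V_1 - 9)/1.1 + (V_1 - 0)/15 + (V_1 - V_3)/750 = 0
  Node 3: (V_3 - 9)/240 + (V_3 - 0)/62 + (V_3 - V_1)/750 = 0
Collecting terms (coefficients in siemens):
  0.9771·V_1 - 0.001333·V_3 = 8.182
  0.02163·V_3 - 0.001333·V_1 = 0.0375
Determinant D = (0.9771)(0.02163) - (-0.001333)(-0.001333) = 0.02113
V_1 = [(8.182)(0.02163) - (-0.001333)(0.0375)]/D = 8.377 V
V_3 = [(0.9771)(0.0375) - (8.182)(-0.001333)]/D = 2.25 V
Power in each resistor, P = (ΔV)²/R:
  P_R1 = (9 - 8.377)²/1.1 = 0.3532 W
  P_R2 = (8.377 - 0)²/15 = 4.678 W
  P_R3 = (9 - 2.25)²/240 = 0.1898 W
  P_R4 = (0 - 2.25)²/62 = 0.08167 W
  P_R5 = (8.377 - 2.25)²/750 = 0.05005 W
P_total = P_R1 + P_R2 + P_R3 + P_R4 + P_R5 = 5.353 W

Final answer: 5.353 W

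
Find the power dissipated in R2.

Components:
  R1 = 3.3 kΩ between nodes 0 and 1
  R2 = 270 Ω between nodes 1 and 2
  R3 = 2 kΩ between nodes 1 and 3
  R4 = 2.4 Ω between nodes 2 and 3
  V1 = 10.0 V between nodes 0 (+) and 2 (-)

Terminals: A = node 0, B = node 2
Nodal analysis, taking node 2 as the 0 V reference.
Source V1 fixes V_0 = 10 V.
KCL at each unknown node (sum of currents leaving = 0; resistances in Ω):
  Node 1: (V_1 - 10)/3300 + (V_1 - 0)/270 + (V_1 - V_3)/2000 = 0
  Node 3: (V_3 - V_1)/2000 + (V_3 - 0)/2.4 = 0
Collecting terms (coefficients in siemens):
  0.004507·V_1 - 0.0005·V_3 = 0.00303
  0.4172·V_3 - 0.0005·V_1 = 0
Determinant D = (0.004507)(0.4172) - (-0.0005)(-0.0005) = 0.00188
V_1 = [(0.00303)(0.4172) - (-0.0005)(0)]/D = 0.6725 V
V_3 = [(0.004507)(0) - (0.00303)(-0.0005)]/D = 0.000806 V
I_R2 = (V_1 - V_2)/R2 = (0.6725 - 0)/270 = 0.002491 A
P_R2 = I_R2² × R2 = (0.002491)² × 270 = 0.001675 W

Final answer: 0.001675 W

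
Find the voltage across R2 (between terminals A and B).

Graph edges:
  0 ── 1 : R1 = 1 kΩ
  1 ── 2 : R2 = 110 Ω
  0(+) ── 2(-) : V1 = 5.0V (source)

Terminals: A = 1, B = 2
R1 and R2 are in series across V1 (node 0 → node 1 → node 2), and the output A–B is taken across R2, so this is a voltage divider.
Series current: I = V1/(R1 + R2) = 5/(1000 + 110) = 5/1110 = 0.004505 A
V_R2 = I × R2 = V1 × R2/(R1 + R2) = 5 × 110/1110 = 0.4955 V

Final answer: 0.4955 V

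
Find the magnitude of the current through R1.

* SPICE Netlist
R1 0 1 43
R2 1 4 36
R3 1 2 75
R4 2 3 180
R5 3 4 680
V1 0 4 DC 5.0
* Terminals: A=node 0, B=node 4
Nodal analysis, taking node 4 as the 0 V reference.
Source V1 fixes V_0 = 5 V.
KCL at each unknown node (sum of currents leaving = 0; resistances in Ω):
  Node 1: (V_1 - 5)/43 + (V_1 - 0)/36 + (V_1 - V_2)/75 = 0
  Node 2: (V_2 - V_1)/75 + (V_2 - V_3)/180 = 0
  Node 3: (V_3 - V_2)/180 + (V_3 - 0)/680 = 0
Collecting terms (coefficients in siemens):
  0.06437·V_1 - 0.01333·V_2 = 0.1163
  0.01889·V_2 - 0.01333·V_1 - 0.005556·V_3 = 0
  0.007026·V_3 - 0.005556·V_2 = 0
Solving these 3 simultaneous equations (Gaussian elimination) gives:
  V_1 = 2.232 V, V_2 = 2.053 V, V_3 = 1.623 V
I_R1 = (V_0 - V_1)/R1 = (5 - 2.232)/43 = 0.06438 A
|I_R1| = 0.06438 A

Final answer: |I_R1| = 0.06438 A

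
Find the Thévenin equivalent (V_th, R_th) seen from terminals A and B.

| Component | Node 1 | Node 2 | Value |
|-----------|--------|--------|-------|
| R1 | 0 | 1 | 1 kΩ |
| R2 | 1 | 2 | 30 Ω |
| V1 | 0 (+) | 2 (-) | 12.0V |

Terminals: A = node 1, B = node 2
Step 1 — V_th is the open-circuit voltage V_A - V_B (nothing connected across the terminals).
Nodal analysis, taking node 2 as the 0 V reference.
Source V1 fixes V_0 = 12 V.
KCL at each unknown node (sum of currents leaving = 0; resistances in Ω):
  Node 1: (V_1 - 12)/1000 + (V_1 - 0)/30 = 0
Collecting terms: 0.03433 × V_1 = 0.012  =>  V_1 = 0.3495 V
V_th = V_1 - V_2 = 0.3495 - 0 = 0.3495 V
Step 2 — R_th: zero the source — replace V1 by a short circuit (node 2 merges into node 0) — and find the resistance seen between A (node 1) and B (node 0).
Reduce the network between node 1 (A) and node 0 (B) by series/parallel combination:
  Rp1 = R1 ‖ R2 (parallel, both between nodes 0 and 1) = 1/(1/1000 + 1/30) = 29.13 Ω
R_th = 29.13 Ω

Final answer: V_th = 0.3495 V, R_th = 29.13 Ω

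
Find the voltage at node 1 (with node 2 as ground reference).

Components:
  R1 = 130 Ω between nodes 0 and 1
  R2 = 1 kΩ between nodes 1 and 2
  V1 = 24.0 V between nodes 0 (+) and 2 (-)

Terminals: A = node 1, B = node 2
Nodal analysis, taking node 2 as the 0 V reference.
Source V1 fixes V_0 = 24 V.
KCL at each unknown node (sum of currents leaving = 0; resistances in Ω):
  Node 1: (V_1 - 24)/130 + (V_1 - 0)/1000 = 0
Collecting terms: 0.008692 × V_1 = 0.1846  =>  V_1 = 21.24 V
The requested potential is V_1 = 21.24 V.

Final answer: V_1 = 21.24 V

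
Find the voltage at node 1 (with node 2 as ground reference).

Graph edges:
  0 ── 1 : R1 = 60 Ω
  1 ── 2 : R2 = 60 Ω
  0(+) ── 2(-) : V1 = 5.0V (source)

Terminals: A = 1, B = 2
Nodal analysis, taking node 2 as the 0 V reference.
Source V1 fixes V_0 = 5 V.
KCL at each unknown node (sum of currents leaving = 0; resistances in Ω):
  Node 1: (V_1 - 5)/60 + (V_1 - 0)/60 = 0
Collecting terms: 0.03333 × V_1 = 0.08333  =>  V_1 = 2.5 V
The requested potential is V_1 = 2.5 V.

Final answer: V_1 = 2.5 V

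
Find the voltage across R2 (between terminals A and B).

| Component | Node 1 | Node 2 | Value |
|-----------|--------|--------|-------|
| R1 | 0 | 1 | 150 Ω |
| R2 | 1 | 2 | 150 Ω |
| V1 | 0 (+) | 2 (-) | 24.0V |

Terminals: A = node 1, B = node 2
R1 and R2 are in series across V1 (node 0 → node 1 → node 2), and the output A–B is taken across R2, so this is a voltage divider.
Series current: I = V1/(R1 + R2) = 24/(150 + 150) = 24/300 = 0.08 A
V_R2 = I × R2 = V1 × R2/(R1 + R2) = 24 × 150/300 = 12 V

Final answer: 12 V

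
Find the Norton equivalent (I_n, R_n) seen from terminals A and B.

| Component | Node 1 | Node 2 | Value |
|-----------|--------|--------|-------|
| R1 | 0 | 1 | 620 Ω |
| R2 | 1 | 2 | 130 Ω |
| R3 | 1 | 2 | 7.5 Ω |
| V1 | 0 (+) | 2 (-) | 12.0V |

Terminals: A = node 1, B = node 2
Find the Thévenin equivalent first; then I_n = V_th/R_th and R_n = R_th.
Step 1 — V_th is the open-circuit voltage V_A - V_B (nothing connected across the terminals).
Nodal analysis, taking node 2 as the 0 V reference.
Source V1 fixes V_0 = 12 V.
KCL at each unknown node (sum of currents leaving = 0; resistances in Ω):
  Node 1: (V_1 - 12)/620 + (V_1 - 0)/130 + (V_1 - 0)/7.5 = 0
Collecting terms: 0.1426 × V_1 = 0.01935  =>  V_1 = 0.1357 V
V_th = V_1 - V_2 = 0.1357 - 0 = 0.1357 V
Step 2 — R_th: zero the source — replace V1 by a short circuit (node 2 merges into node 0) — and find the resistance seen between A (node 1) and B (node 0).
Reduce the network between node 1 (A) and node 0 (B) by series/parallel combination:
  Rp1 = R1 ‖ R2 ‖ R3 (parallel, all between nodes 0 and 1) = 1/(1/620 + 1/130 + 1/7.5) = 7.011 Ω
R_th = 7.011 Ω
I_n = V_th/R_th = 0.1357/7.011 = 0.01935 A, and R_n = R_th = 7.011 Ω

Final answer: I_n = 0.01935 A, R_n = 7.011 Ω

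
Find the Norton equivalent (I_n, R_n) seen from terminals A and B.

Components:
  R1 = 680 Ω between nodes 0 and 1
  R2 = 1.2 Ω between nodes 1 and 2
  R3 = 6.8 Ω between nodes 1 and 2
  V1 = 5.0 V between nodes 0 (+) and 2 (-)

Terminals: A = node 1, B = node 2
Find the Thévenin equivalent first; then I_n = V_th/R_th and R_n = R_th.
Step 1 — V_th is the open-circuit voltage V_A - V_B (nothing connected across the terminals).
Nodal analysis, taking node 2 as the 0 V reference.
Source V1 fixes V_0 = 5 V.
KCL at each unknown node (sum of currents leaving = 0; resistances in Ω):
  Node 1: (V_1 - 5)/680 + (V_1 - 0)/1.2 + (V_1 - 0)/6.8 = 0
Collecting terms: 0.9819 × V_1 = 0.007353  =>  V_1 = 0.007489 V
V_th = V_1 - V_2 = 0.007489 - 0 = 0.007489 V
Step 2 — R_th: zero the source — replace V1 by a short circuit (node 2 merges into node 0) — and find the resistance seen between A (node 1) and B (node 0).
Reduce the network between node 1 (A) and node 0 (B) by series/parallel combination:
  Rp1 = R1 ‖ R2 ‖ R3 (parallel, all between nodes 0 and 1) = 1/(1/680 + 1/1.2 + 1/6.8) = 1.018 Ω
R_th = 1.018 Ω
I_n = V_th/R_th = 0.007489/1.018 = 0.007353 A, and R_n = R_th = 1.018 Ω

Final answer: I_n = 0.007353 A, R_n = 1.018 Ω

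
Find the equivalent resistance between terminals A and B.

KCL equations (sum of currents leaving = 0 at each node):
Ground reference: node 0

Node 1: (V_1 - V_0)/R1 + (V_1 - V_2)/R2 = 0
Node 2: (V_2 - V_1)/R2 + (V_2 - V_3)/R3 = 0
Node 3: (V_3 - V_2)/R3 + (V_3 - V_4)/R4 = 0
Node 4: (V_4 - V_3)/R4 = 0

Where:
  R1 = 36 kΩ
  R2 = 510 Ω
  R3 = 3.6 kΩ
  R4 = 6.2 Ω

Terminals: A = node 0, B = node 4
Reduce the network between node 0 (A) and node 4 (B) by series/parallel combination:
  Rs1 = R1 + R2 (series, joined only at node 1) = 36000 + 510 = 36510 Ω
  Rs2 = R3 + Rs1 (series, joined only at node 2) = 3600 + 36510 = 40110 Ω
  Rs3 = R4 + Rs2 (series, joined only at node 3) = 6.2 + 40110 = 40120 Ω
R_eq = 40.12 kΩ

Final answer: 40.12 kΩ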